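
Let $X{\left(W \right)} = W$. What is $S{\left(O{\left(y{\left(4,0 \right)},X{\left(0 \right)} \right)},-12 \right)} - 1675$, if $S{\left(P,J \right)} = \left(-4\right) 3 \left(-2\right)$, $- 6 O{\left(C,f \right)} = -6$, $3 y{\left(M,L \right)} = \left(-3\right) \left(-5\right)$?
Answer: $-1651$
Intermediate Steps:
$y{\left(M,L \right)} = 5$ ($y{\left(M,L \right)} = \frac{\left(-3\right) \left(-5\right)}{3} = \frac{1}{3} \cdot 15 = 5$)
$O{\left(C,f \right)} = 1$ ($O{\left(C,f \right)} = \left(- \frac{1}{6}\right) \left(-6\right) = 1$)
$S{\left(P,J \right)} = 24$ ($S{\left(P,J \right)} = \left(-12\right) \left(-2\right) = 24$)
$S{\left(O{\left(y{\left(4,0 \right)},X{\left(0 \right)} \right)},-12 \right)} - 1675 = 24 - 1675 = -1651$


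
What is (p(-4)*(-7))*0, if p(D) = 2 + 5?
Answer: 0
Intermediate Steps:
p(D) = 7
(p(-4)*(-7))*0 = (7*(-7))*0 = -49*0 = 0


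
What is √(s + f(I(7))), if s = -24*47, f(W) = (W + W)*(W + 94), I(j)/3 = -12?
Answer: 2*I*√1326 ≈ 72.829*I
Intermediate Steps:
I(j) = -36 (I(j) = 3*(-12) = -36)
f(W) = 2*W*(94 + W) (f(W) = (2*W)*(94 + W) = 2*W*(94 + W))
s = -1128
√(s + f(I(7))) = √(-1128 + 2*(-36)*(94 - 36)) = √(-1128 + 2*(-36)*58) = √(-1128 - 4176) = √(-5304) = 2*I*√1326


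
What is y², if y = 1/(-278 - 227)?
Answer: 1/255025 ≈ 3.9212e-6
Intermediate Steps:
y = -1/505 (y = 1/(-505) = -1/505 ≈ -0.0019802)
y² = (-1/505)² = 1/255025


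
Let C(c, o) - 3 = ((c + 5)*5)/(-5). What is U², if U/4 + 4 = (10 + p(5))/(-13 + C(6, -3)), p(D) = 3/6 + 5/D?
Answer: 145924/441 ≈ 330.89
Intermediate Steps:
p(D) = ½ + 5/D (p(D) = 3*(⅙) + 5/D = ½ + 5/D)
C(c, o) = -2 - c (C(c, o) = 3 + ((c + 5)*5)/(-5) = 3 + ((5 + c)*5)*(-⅕) = 3 + (25 + 5*c)*(-⅕) = 3 + (-5 - c) = -2 - c)
U = -382/21 (U = -16 + 4*((10 + (½)*(10 + 5)/5)/(-13 + (-2 - 1*6))) = -16 + 4*((10 + (½)*(⅕)*15)/(-13 + (-2 - 6))) = -16 + 4*((10 + 3/2)/(-13 - 8)) = -16 + 4*((23/2)/(-21)) = -16 + 4*((23/2)*(-1/21)) = -16 + 4*(-23/42) = -16 - 46/21 = -382/21 ≈ -18.190)
U² = (-382/21)² = 145924/441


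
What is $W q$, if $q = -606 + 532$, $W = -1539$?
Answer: $113886$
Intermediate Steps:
$q = -74$
$W q = \left(-1539\right) \left(-74\right) = 113886$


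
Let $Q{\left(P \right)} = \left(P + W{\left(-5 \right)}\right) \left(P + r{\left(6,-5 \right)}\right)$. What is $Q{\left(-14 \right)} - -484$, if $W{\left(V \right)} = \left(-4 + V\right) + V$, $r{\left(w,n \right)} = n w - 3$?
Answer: $1800$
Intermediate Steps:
$r{\left(w,n \right)} = -3 + n w$
$W{\left(V \right)} = -4 + 2 V$
$Q{\left(P \right)} = \left(-33 + P\right) \left(-14 + P\right)$ ($Q{\left(P \right)} = \left(P + \left(-4 + 2 \left(-5\right)\right)\right) \left(P - 33\right) = \left(P - 14\right) \left(P - 33\right) = \left(-14 + P\right) \left(-33 + P\right) = \left(-33 + P\right) \left(-14 + P\right)$)
$Q{\left(-14 \right)} - -484 = \left(462 + \left(-14\right)^{2} - -658\right) - -484 = \left(462 + 196 + 658\right) + 484 = 1316 + 484 = 1800$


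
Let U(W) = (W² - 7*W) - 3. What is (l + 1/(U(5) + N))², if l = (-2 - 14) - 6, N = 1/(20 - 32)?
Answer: 12013156/24649 ≈ 487.37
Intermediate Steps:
U(W) = -3 + W² - 7*W
N = -1/12 (N = 1/(-12) = -1/12 ≈ -0.083333)
l = -22 (l = -16 - 6 = -22)
(l + 1/(U(5) + N))² = (-22 + 1/((-3 + 5² - 7*5) - 1/12))² = (-22 + 1/((-3 + 25 - 35) - 1/12))² = (-22 + 1/(-13 - 1/12))² = (-22 + 1/(-157/12))² = (-22 - 12/157)² = (-3466/157)² = 12013156/24649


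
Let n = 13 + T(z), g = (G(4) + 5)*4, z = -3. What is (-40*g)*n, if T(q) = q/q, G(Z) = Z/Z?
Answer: -13440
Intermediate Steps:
G(Z) = 1
T(q) = 1
g = 24 (g = (1 + 5)*4 = 6*4 = 24)
n = 14 (n = 13 + 1 = 14)
(-40*g)*n = -40*24*14 = -960*14 = -13440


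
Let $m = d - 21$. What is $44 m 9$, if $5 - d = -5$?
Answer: $-4356$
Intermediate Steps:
$d = 10$ ($d = 5 - -5 = 5 + 5 = 10$)
$m = -11$ ($m = 10 - 21 = -11$)
$44 m 9 = 44 \left(-11\right) 9 = \left(-484\right) 9 = -4356$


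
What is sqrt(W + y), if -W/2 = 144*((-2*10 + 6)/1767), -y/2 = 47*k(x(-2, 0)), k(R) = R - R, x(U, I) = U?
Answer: 8*sqrt(12369)/589 ≈ 1.5106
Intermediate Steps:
k(R) = 0
y = 0 (y = -94*0 = -2*0 = 0)
W = 1344/589 (W = -288*(-2*10 + 6)/1767 = -288*(-20 + 6)*(1/1767) = -288*(-14*1/1767) = -288*(-14)/1767 = -2*(-672/589) = 1344/589 ≈ 2.2818)
sqrt(W + y) = sqrt(1344/589 + 0) = sqrt(1344/589) = 8*sqrt(12369)/589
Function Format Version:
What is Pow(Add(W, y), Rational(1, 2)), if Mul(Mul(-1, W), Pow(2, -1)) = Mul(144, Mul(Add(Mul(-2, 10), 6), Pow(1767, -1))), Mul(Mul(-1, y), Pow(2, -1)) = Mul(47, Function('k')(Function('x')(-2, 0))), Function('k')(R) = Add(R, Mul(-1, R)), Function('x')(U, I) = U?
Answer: Mul(Rational(8, 589), Pow(12369, Rational(1, 2))) ≈ 1.5106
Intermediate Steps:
Function('k')(R) = 0
y = 0 (y = Mul(-2, Mul(47, 0)) = Mul(-2, 0) = 0)
W = Rational(1344, 589) (W = Mul(-2, Mul(144, Mul(Add(Mul(-2, 10), 6), Pow(1767, -1)))) = Mul(-2, Mul(144, Mul(Add(-20, 6), Rational(1, 1767)))) = Mul(-2, Mul(144, Mul(-14, Rational(1, 1767)))) = Mul(-2, Mul(144, Rational(-14, 1767))) = Mul(-2, Rational(-672, 589)) = Rational(1344, 589) ≈ 2.2818)
Pow(Add(W, y), Rational(1, 2)) = Pow(Add(Rational(1344, 589), 0), Rational(1, 2)) = Pow(Rational(1344, 589), Rational(1, 2)) = Mul(Rational(8, 589), Pow(12369, Rational(1, 2)))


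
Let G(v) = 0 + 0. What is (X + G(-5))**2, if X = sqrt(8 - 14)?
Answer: -6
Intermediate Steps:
G(v) = 0
X = I*sqrt(6) (X = sqrt(-6) = I*sqrt(6) ≈ 2.4495*I)
(X + G(-5))**2 = (I*sqrt(6) + 0)**2 = (I*sqrt(6))**2 = -6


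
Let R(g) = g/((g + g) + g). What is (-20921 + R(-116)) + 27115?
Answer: 18583/3 ≈ 6194.3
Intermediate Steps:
R(g) = ⅓ (R(g) = g/(2*g + g) = g/((3*g)) = g*(1/(3*g)) = ⅓)
(-20921 + R(-116)) + 27115 = (-20921 + ⅓) + 27115 = -62762/3 + 27115 = 18583/3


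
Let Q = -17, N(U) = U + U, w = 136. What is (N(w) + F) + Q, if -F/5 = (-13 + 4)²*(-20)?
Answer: 8355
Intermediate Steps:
N(U) = 2*U
F = 8100 (F = -5*(-13 + 4)²*(-20) = -5*(-9)²*(-20) = -405*(-20) = -5*(-1620) = 8100)
(N(w) + F) + Q = (2*136 + 8100) - 17 = (272 + 8100) - 17 = 8372 - 17 = 8355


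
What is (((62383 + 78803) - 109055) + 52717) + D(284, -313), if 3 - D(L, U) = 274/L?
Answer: 12048705/142 ≈ 84850.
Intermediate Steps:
D(L, U) = 3 - 274/L
(((62383 + 78803) - 109055) + 52717) + D(284, -313) = (((62383 + 78803) - 109055) + 52717) + (3 - 274/284) = ((141186 - 109055) + 52717) + (3 - 274*1/284) = (32131 + 52717) + (3 - 137/142) = 84848 + 289/142 = 12048705/142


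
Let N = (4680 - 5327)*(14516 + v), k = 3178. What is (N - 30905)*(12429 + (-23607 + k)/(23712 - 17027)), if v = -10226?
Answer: -46626333298852/1337 ≈ -3.4874e+10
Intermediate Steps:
N = -2775630 (N = (4680 - 5327)*(14516 - 10226) = -647*4290 = -2775630)
(N - 30905)*(12429 + (-23607 + k)/(23712 - 17027)) = (-2775630 - 30905)*(12429 + (-23607 + 3178)/(23712 - 17027)) = -2806535*(12429 - 20429/6685) = -2806535*83067436/6685 = -46626333298852/1337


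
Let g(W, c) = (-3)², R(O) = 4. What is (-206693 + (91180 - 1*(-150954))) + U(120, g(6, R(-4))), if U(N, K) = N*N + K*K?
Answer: 49922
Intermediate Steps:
g(W, c) = 9
U(N, K) = K² + N² (U(N, K) = N² + K² = K² + N²)
(-206693 + (91180 - 1*(-150954))) + U(120, g(6, R(-4))) = (-206693 + (91180 - 1*(-150954))) + (9² + 120²) = (-206693 + (91180 + 150954)) + (81 + 14400) = (-206693 + 242134) + 14481 = 35441 + 14481 = 49922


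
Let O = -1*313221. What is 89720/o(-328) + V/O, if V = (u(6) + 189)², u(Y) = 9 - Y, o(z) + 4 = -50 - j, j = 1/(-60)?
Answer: -562083563232/338174273 ≈ -1662.1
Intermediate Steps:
j = -1/60 ≈ -0.016667
O = -313221
o(z) = -3239/60 (o(z) = -4 + (-50 - 1*(-1/60)) = -4 + (-50 + 1/60) = -4 - 2999/60 = -3239/60)
V = 36864 (V = ((9 - 1*6) + 189)² = ((9 - 6) + 189)² = (3 + 189)² = 192² = 36864)
89720/o(-328) + V/O = 89720/(-3239/60) + 36864/(-313221) = 89720*(-60/3239) + 36864*(-1/313221) = -5383200/3239 - 12288/104407 = -562083563232/338174273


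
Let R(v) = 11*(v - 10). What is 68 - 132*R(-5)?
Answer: 21848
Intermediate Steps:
R(v) = -110 + 11*v (R(v) = 11*(-10 + v) = -110 + 11*v)
68 - 132*R(-5) = 68 - 132*(-110 + 11*(-5)) = 68 - 132*(-110 - 55) = 68 - 132*(-165) = 68 + 21780 = 21848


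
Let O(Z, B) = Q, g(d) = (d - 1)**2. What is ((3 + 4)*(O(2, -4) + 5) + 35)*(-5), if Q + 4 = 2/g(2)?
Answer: -280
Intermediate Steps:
g(d) = (-1 + d)**2
Q = -2 (Q = -4 + 2/((-1 + 2)**2) = -4 + 2/(1**2) = -4 + 2/1 = -4 + 2*1 = -4 + 2 = -2)
O(Z, B) = -2
((3 + 4)*(O(2, -4) + 5) + 35)*(-5) = ((3 + 4)*(-2 + 5) + 35)*(-5) = (7*3 + 35)*(-5) = (21 + 35)*(-5) = 56*(-5) = -280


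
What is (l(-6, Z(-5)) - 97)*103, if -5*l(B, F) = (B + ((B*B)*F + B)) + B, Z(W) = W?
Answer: -29561/5 ≈ -5912.2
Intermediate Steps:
l(B, F) = -3*B/5 - F*B²/5 (l(B, F) = -((B + ((B*B)*F + B)) + B)/5 = -((B + (B²*F + B)) + B)/5 = -((B + (F*B² + B)) + B)/5 = -((B + (B + F*B²)) + B)/5 = -((2*B + F*B²) + B)/5 = -(3*B + F*B²)/5 = -3*B/5 - F*B²/5)
(l(-6, Z(-5)) - 97)*103 = (-⅕*(-6)*(3 - 6*(-5)) - 97)*103 = (-⅕*(-6)*(3 + 30) - 97)*103 = (-⅕*(-6)*33 - 97)*103 = (198/5 - 97)*103 = -287/5*103 = -29561/5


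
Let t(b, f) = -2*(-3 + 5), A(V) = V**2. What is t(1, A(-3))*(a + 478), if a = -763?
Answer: 1140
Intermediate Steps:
t(b, f) = -4 (t(b, f) = -2*2 = -4)
t(1, A(-3))*(a + 478) = -4*(-763 + 478) = -4*(-285) = 1140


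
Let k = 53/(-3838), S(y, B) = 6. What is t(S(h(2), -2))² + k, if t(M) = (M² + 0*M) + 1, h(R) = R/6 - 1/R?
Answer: 5254169/3838 ≈ 1369.0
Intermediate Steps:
h(R) = -1/R + R/6 (h(R) = R*(⅙) - 1/R = R/6 - 1/R = -1/R + R/6)
k = -53/3838 (k = 53*(-1/3838) = -53/3838 ≈ -0.013809)
t(M) = 1 + M² (t(M) = (M² + 0) + 1 = M² + 1 = 1 + M²)
t(S(h(2), -2))² + k = (1 + 6²)² - 53/3838 = (1 + 36)² - 53/3838 = 37² - 53/3838 = 1369 - 53/3838 = 5254169/3838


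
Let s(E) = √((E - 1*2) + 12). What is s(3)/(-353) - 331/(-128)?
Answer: 331/128 - √13/353 ≈ 2.5757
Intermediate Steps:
s(E) = √(10 + E) (s(E) = √((E - 2) + 12) = √((-2 + E) + 12) = √(10 + E))
s(3)/(-353) - 331/(-128) = √(10 + 3)/(-353) - 331/(-128) = √13*(-1/353) - 331*(-1/128) = -√13/353 + 331/128 = 331/128 - √13/353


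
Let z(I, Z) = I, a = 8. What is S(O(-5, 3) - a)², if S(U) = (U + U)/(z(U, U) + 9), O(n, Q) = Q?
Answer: 25/4 ≈ 6.2500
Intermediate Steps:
S(U) = 2*U/(9 + U) (S(U) = (U + U)/(U + 9) = (2*U)/(9 + U) = 2*U/(9 + U))
S(O(-5, 3) - a)² = (2*(3 - 1*8)/(9 + (3 - 1*8)))² = (2*(3 - 8)/(9 + (3 - 8)))² = (2*(-5)/(9 - 5))² = (2*(-5)/4)² = (2*(-5)*(¼))² = (-5/2)² = 25/4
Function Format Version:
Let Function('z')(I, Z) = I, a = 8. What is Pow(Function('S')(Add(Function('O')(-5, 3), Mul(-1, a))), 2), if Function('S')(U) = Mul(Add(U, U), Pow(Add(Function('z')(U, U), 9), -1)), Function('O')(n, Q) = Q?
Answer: Rational(25, 4) ≈ 6.2500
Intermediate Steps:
Function('S')(U) = Mul(2, U, Pow(Add(9, U), -1)) (Function('S')(U) = Mul(Add(U, U), Pow(Add(U, 9), -1)) = Mul(Mul(2, U), Pow(Add(9, U), -1)) = Mul(2, U, Pow(Add(9, U), -1)))
Pow(Function('S')(Add(Function('O')(-5, 3), Mul(-1, a))), 2) = Pow(Mul(2, Add(3, Mul(-1, 8)), Pow(Add(9, Add(3, Mul(-1, 8))), -1)), 2) = Pow(Mul(2, Add(3, -8), Pow(Add(9, Add(3, -8)), -1)), 2) = Pow(Mul(2, -5, Pow(Add(9, -5), -1)), 2) = Pow(Mul(2, -5, Pow(4, -1)), 2) = Pow(Mul(2, -5, Rational(1, 4)), 2) = Pow(Rational(-5, 2), 2) = Rational(25, 4)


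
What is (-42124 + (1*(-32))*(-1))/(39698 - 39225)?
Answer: -42092/473 ≈ -88.989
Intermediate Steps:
(-42124 + (1*(-32))*(-1))/(39698 - 39225) = (-42124 - 32*(-1))/473 = (-42124 + 32)*(1/473) = -42092*1/473 = -42092/473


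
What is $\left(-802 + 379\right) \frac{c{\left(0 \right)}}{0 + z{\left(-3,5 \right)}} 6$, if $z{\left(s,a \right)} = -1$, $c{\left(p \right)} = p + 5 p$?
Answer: $0$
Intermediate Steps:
$c{\left(p \right)} = 6 p$
$\left(-802 + 379\right) \frac{c{\left(0 \right)}}{0 + z{\left(-3,5 \right)}} 6 = \left(-802 + 379\right) \frac{6 \cdot 0}{0 - 1} \cdot 6 = - 423 \frac{0}{-1} \cdot 6 = - 423 \cdot 0 \left(-1\right) 6 = - 423 \cdot 0 \cdot 6 = \left(-423\right) 0 = 0$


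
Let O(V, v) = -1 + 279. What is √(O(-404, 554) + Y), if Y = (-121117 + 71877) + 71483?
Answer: √22521 ≈ 150.07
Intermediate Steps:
O(V, v) = 278
Y = 22243 (Y = -49240 + 71483 = 22243)
√(O(-404, 554) + Y) = √(278 + 22243) = √22521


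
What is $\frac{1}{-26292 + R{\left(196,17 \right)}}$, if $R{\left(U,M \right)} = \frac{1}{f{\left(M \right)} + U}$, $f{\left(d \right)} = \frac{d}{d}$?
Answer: $- \frac{197}{5179523} \approx -3.8034 \cdot 10^{-5}$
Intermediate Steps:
$f{\left(d \right)} = 1$
$R{\left(U,M \right)} = \frac{1}{1 + U}$
$\frac{1}{-26292 + R{\left(196,17 \right)}} = \frac{1}{-26292 + \frac{1}{1 + 196}} = \frac{1}{-26292 + \frac{1}{197}} = \frac{1}{- \frac{5179523}{197}} = - \frac{197}{5179523}$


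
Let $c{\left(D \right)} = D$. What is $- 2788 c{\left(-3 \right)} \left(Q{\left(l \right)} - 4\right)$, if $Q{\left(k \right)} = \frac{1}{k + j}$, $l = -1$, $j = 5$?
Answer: $-31365$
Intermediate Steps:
$Q{\left(k \right)} = \frac{1}{5 + k}$ ($Q{\left(k \right)} = \frac{1}{k + 5} = \frac{1}{5 + k}$)
$- 2788 c{\left(-3 \right)} \left(Q{\left(l \right)} - 4\right) = - 2788 \left(- 3 \left(\frac{1}{5 - 1} - 4\right)\right) = - 2788 \left(- 3 \left(\frac{1}{4} - 4\right)\right) = - 2788 \left(\left(-3\right) \left(- \frac{15}{4}\right)\right) = \left(-2788\right) \frac{45}{4} = -31365$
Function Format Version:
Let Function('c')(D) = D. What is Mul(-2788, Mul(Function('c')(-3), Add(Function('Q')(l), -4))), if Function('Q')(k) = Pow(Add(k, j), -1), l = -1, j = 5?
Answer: -31365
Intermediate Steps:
Function('Q')(k) = Pow(Add(5, k), -1) (Function('Q')(k) = Pow(Add(k, 5), -1) = Pow(Add(5, k), -1))
Mul(-2788, Mul(Function('c')(-3), Add(Function('Q')(l), -4))) = Mul(-2788, Mul(-3, Add(Pow(Add(5, -1), -1), -4))) = Mul(-2788, Mul(-3, Add(Pow(4, -1), -4))) = Mul(-2788, Mul(-3, Add(Rational(1, 4), -4))) = Mul(-2788, Mul(-3, Rational(-15, 4))) = Mul(-2788, Rational(45, 4)) = -31365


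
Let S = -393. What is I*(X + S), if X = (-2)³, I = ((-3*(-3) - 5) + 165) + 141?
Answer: -124310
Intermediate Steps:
I = 310 (I = ((9 - 5) + 165) + 141 = (4 + 165) + 141 = 169 + 141 = 310)
X = -8
I*(X + S) = 310*(-8 - 393) = 310*(-401) = -124310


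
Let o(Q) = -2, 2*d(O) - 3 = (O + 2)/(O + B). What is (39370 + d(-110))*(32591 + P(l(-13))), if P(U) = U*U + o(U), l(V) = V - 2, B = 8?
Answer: 21963214143/17 ≈ 1.2920e+9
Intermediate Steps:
d(O) = 3/2 + (2 + O)/(2*(8 + O)) (d(O) = 3/2 + ((O + 2)/(O + 8))/2 = 3/2 + ((2 + O)/(8 + O))/2 = 3/2 + (2 + O)/(2*(8 + O)))
l(V) = -2 + V
P(U) = -2 + U**2 (P(U) = U*U - 2 = U**2 - 2 = -2 + U**2)
(39370 + d(-110))*(32591 + P(l(-13))) = (39370 + (13 + 2*(-110))/(8 - 110))*(32591 + (-2 + (-2 - 13)**2)) = (39370 + (13 - 220)/(-102))*(32591 + (-2 + (-15)**2)) = (39370 - 1/102*(-207))*(32591 + (-2 + 225)) = (39370 + 69/34)*(32591 + 223) = (1338649/34)*32814 = 21963214143/17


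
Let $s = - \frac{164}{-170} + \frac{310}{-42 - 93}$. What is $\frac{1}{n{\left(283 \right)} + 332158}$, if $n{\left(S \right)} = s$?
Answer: $\frac{2295}{762299554} \approx 3.0106 \cdot 10^{-6}$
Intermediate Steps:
$s = - \frac{3056}{2295}$ ($s = \left(-164\right) \left(- \frac{1}{170}\right) + \frac{310}{-42 - 93} = \frac{82}{85} + \frac{310}{-135} = \frac{82}{85} + 310 \left(- \frac{1}{135}\right) = \frac{82}{85} - \frac{62}{27} = - \frac{3056}{2295} \approx -1.3316$)
$n{\left(S \right)} = - \frac{3056}{2295}$
$\frac{1}{n{\left(283 \right)} + 332158} = \frac{1}{- \frac{3056}{2295} + 332158} = \frac{1}{\frac{762299554}{2295}} = \frac{2295}{762299554}$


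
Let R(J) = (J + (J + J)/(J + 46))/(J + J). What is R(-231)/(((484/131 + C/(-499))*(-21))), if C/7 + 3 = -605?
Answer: -3987509/2069544680 ≈ -0.0019268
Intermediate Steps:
C = -4256 (C = -21 + 7*(-605) = -21 - 4235 = -4256)
R(J) = (J + 2*J/(46 + J))/(2*J) (R(J) = (J + (2*J)/(46 + J))/((2*J)) = (J + 2*J/(46 + J))*(1/(2*J)) = (J + 2*J/(46 + J))/(2*J))
R(-231)/(((484/131 + C/(-499))*(-21))) = ((48 - 231)/(2*(46 - 231)))/(((484/131 - 4256/(-499))*(-21))) = ((1/2)*(-183)/(-185))/(((484*(1/131) - 4256*(-1/499))*(-21))) = ((1/2)*(-1/185)*(-183))/(((484/131 + 4256/499)*(-21))) = 183/(370*(((799052/65369)*(-21)))) = 183/(370*(-16780092/65369)) = (183/370)*(-65369/16780092) = -3987509/2069544680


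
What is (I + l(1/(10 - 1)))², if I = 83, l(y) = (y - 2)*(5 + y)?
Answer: 35295481/6561 ≈ 5379.6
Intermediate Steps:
l(y) = (-2 + y)*(5 + y)
(I + l(1/(10 - 1)))² = (83 + (-10 + (1/(10 - 1))² + 3/(10 - 1)))² = (83 + (-10 + (1/9)² + 3/9))² = (83 + (-10 + (⅑)² + 3*(⅑)))² = (83 + (-10 + 1/81 + ⅓))² = (83 - 782/81)² = (5941/81)² = 35295481/6561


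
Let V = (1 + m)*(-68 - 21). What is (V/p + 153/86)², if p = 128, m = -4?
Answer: 452540529/30294016 ≈ 14.938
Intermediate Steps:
V = 267 (V = (1 - 4)*(-68 - 21) = -3*(-89) = 267)
(V/p + 153/86)² = (267/128 + 153/86)² = (21273/5504)² = 452540529/30294016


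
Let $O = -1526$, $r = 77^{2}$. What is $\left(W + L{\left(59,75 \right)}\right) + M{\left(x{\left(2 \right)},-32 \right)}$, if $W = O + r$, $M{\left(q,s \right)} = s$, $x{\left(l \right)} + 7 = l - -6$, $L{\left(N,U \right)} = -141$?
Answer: $4230$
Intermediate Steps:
$x{\left(l \right)} = -1 + l$ ($x{\left(l \right)} = -7 + \left(l - -6\right) = -7 + \left(l + 6\right) = -7 + \left(6 + l\right) = -1 + l$)
$r = 5929$
$W = 4403$ ($W = -1526 + 5929 = 4403$)
$\left(W + L{\left(59,75 \right)}\right) + M{\left(x{\left(2 \right)},-32 \right)} = \left(4403 - 141\right) - 32 = 4262 - 32 = 4230$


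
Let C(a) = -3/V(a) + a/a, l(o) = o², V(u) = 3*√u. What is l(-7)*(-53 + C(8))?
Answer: -2548 - 49*√2/4 ≈ -2565.3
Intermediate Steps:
C(a) = 1 - 1/√a (C(a) = -3*1/(3*√a) + a/a = -1/√a + 1 = 1 - 1/√a)
l(-7)*(-53 + C(8)) = (-7)²*(-53 + (1 - 1/√8)) = 49*(-53 + (1 - √2/4)) = 49*(-52 - √2/4) = -2548 - 49*√2/4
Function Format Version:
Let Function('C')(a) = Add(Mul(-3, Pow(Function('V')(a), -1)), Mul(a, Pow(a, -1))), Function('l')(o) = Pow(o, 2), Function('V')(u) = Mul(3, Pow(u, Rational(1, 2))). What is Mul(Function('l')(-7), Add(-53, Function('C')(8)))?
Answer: Add(-2548, Mul(Rational(-49, 4), Pow(2, Rational(1, 2)))) ≈ -2565.3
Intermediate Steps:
Function('C')(a) = Add(1, Mul(-1, Pow(a, Rational(-1, 2)))) (Function('C')(a) = Add(Mul(-3, Pow(Mul(3, Pow(a, Rational(1, 2))), -1)), Mul(a, Pow(a, -1))) = Add(Mul(-3, Mul(Rational(1, 3), Pow(a, Rational(-1, 2)))), 1) = Add(Mul(-1, Pow(a, Rational(-1, 2))), 1) = Add(1, Mul(-1, Pow(a, Rational(-1, 2)))))
Mul(Function('l')(-7), Add(-53, Function('C')(8))) = Mul(Pow(-7, 2), Add(-53, Add(1, Mul(-1, Pow(8, Rational(-1, 2)))))) = Mul(49, Add(-53, Add(1, Mul(-1, Mul(Rational(1, 4), Pow(2, Rational(1, 2))))))) = Mul(49, Add(-53, Add(1, Mul(Rational(-1, 4), Pow(2, Rational(1, 2)))))) = Mul(49, Add(-52, Mul(Rational(-1, 4), Pow(2, Rational(1, 2))))) = Add(-2548, Mul(Rational(-49, 4), Pow(2, Rational(1, 2))))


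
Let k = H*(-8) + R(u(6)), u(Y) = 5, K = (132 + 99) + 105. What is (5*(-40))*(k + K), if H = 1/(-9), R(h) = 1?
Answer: -608200/9 ≈ -67578.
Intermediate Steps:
K = 336 (K = 231 + 105 = 336)
H = -1/9 ≈ -0.11111
k = 17/9 (k = -1/9*(-8) + 1 = 8/9 + 1 = 17/9 ≈ 1.8889)
(5*(-40))*(k + K) = (5*(-40))*(17/9 + 336) = -200*3041/9 = -608200/9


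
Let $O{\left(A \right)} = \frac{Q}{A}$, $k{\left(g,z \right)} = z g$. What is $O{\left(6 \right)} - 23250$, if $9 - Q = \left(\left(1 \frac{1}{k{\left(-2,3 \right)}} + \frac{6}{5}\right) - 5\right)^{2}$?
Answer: $- \frac{125556061}{5400} \approx -23251.0$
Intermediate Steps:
$k{\left(g,z \right)} = g z$
$Q = - \frac{6061}{900}$ ($Q = 9 - \left(\left(1 \frac{1}{\left(-2\right) 3} + \frac{6}{5}\right) - 5\right)^{2} = 9 - \left(\left(1 \frac{1}{-6} + 6 \cdot \frac{1}{5}\right) - 5\right)^{2} = 9 - \left(\left(1 \left(- \frac{1}{6}\right) + \frac{6}{5}\right) - 5\right)^{2} = 9 - \left(\left(- \frac{1}{6} + \frac{6}{5}\right) - 5\right)^{2} = 9 - \left(\frac{31}{30} - 5\right)^{2} = 9 - \left(- \frac{119}{30}\right)^{2} = 9 - \frac{14161}{900} = - \frac{6061}{900} \approx -6.7344$)
$O{\left(A \right)} = - \frac{6061}{900 A}$
$O{\left(6 \right)} - 23250 = - \frac{6061}{900 \cdot 6} - 23250 = \left(- \frac{6061}{900}\right) \frac{1}{6} - 23250 = - \frac{6061}{5400} - 23250 = - \frac{125556061}{5400}$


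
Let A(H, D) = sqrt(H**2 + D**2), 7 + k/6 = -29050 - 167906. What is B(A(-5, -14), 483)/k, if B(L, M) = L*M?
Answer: -161*sqrt(221)/393926 ≈ -0.0060759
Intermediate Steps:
k = -1181778 (k = -42 + 6*(-29050 - 167906) = -42 + 6*(-196956) = -42 - 1181736 = -1181778)
A(H, D) = sqrt(D**2 + H**2)
B(A(-5, -14), 483)/k = (sqrt((-14)**2 + (-5)**2)*483)/(-1181778) = (sqrt(196 + 25)*483)*(-1/1181778) = (sqrt(221)*483)*(-1/1181778) = (483*sqrt(221))*(-1/1181778) = -161*sqrt(221)/393926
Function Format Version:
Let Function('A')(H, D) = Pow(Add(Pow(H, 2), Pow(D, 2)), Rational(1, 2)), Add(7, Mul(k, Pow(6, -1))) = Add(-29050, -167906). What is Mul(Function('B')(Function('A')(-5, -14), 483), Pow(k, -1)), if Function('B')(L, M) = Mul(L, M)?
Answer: Mul(Rational(-161, 393926), Pow(221, Rational(1, 2))) ≈ -0.0060759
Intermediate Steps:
k = -1181778 (k = Add(-42, Mul(6, Add(-29050, -167906))) = Add(-42, Mul(6, -196956)) = Add(-42, -1181736) = -1181778)
Function('A')(H, D) = Pow(Add(Pow(D, 2), Pow(H, 2)), Rational(1, 2))
Mul(Function('B')(Function('A')(-5, -14), 483), Pow(k, -1)) = Mul(Mul(Pow(Add(Pow(-14, 2), Pow(-5, 2)), Rational(1, 2)), 483), Pow(-1181778, -1)) = Mul(Mul(Pow(Add(196, 25), Rational(1, 2)), 483), Rational(-1, 1181778)) = Mul(Mul(Pow(221, Rational(1, 2)), 483), Rational(-1, 1181778)) = Mul(Mul(483, Pow(221, Rational(1, 2))), Rational(-1, 1181778)) = Mul(Rational(-161, 393926), Pow(221, Rational(1, 2)))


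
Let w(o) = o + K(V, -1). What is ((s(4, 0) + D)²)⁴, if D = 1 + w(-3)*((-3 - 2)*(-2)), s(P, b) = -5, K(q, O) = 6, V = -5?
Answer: 208827064576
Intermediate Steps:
w(o) = 6 + o (w(o) = o + 6 = 6 + o)
D = 31 (D = 1 + (6 - 3)*((-3 - 2)*(-2)) = 1 + 3*(-5*(-2)) = 1 + 3*10 = 1 + 30 = 31)
((s(4, 0) + D)²)⁴ = ((-5 + 31)²)⁴ = (26²)⁴ = 676⁴ = 208827064576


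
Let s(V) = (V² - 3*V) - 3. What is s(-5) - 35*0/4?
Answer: 37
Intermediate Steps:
s(V) = -3 + V² - 3*V
s(-5) - 35*0/4 = (-3 + (-5)² - 3*(-5)) - 35*0/4 = (-3 + 25 + 15) - 35*0*(¼) = 37 - 35*0 = 37 - 5*0 = 37 + 0 = 37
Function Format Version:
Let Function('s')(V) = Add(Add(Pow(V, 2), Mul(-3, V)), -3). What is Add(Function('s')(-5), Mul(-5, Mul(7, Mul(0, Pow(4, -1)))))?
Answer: 37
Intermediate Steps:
Function('s')(V) = Add(-3, Pow(V, 2), Mul(-3, V))
Add(Function('s')(-5), Mul(-5, Mul(7, Mul(0, Pow(4, -1))))) = Add(Add(-3, Pow(-5, 2), Mul(-3, -5)), Mul(-5, Mul(7, Mul(0, Pow(4, -1))))) = Add(Add(-3, 25, 15), Mul(-5, Mul(7, Mul(0, Rational(1, 4))))) = Add(37, Mul(-5, Mul(7, 0))) = Add(37, Mul(-5, 0)) = Add(37, 0) = 37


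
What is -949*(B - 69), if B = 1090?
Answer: -968929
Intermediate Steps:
-949*(B - 69) = -949*(1090 - 69) = -949*1021 = -968929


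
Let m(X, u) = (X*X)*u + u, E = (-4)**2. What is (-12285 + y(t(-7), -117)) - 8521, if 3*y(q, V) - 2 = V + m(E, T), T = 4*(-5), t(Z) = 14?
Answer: -67673/3 ≈ -22558.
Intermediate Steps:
E = 16
T = -20
m(X, u) = u + u*X**2 (m(X, u) = X**2*u + u = u*X**2 + u = u + u*X**2)
y(q, V) = -5138/3 + V/3 (y(q, V) = 2/3 + (V - 20*(1 + 16**2))/3 = 2/3 + (V - 20*(1 + 256))/3 = 2/3 + (V - 20*257)/3 = 2/3 + (V - 5140)/3 = 2/3 + (-5140 + V)/3 = 2/3 + (-5140/3 + V/3) = -5138/3 + V/3)
(-12285 + y(t(-7), -117)) - 8521 = (-12285 + (-5138/3 + (1/3)*(-117))) - 8521 = (-12285 + (-5138/3 - 39)) - 8521 = (-12285 - 5255/3) - 8521 = -42110/3 - 8521 = -67673/3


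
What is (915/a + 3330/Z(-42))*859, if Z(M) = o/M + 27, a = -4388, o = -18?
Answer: 3654636975/35104 ≈ 1.0411e+5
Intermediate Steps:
Z(M) = 27 - 18/M (Z(M) = -18/M + 27 = 27 - 18/M)
(915/a + 3330/Z(-42))*859 = (915/(-4388) + 3330/(27 - 18/(-42)))*859 = (915*(-1/4388) + 3330/(27 - 18*(-1/42)))*859 = (-915/4388 + 3330/(27 + 3/7))*859 = (-915/4388 + 3330/(192/7))*859 = (-915/4388 + 3330*(7/192))*859 = (-915/4388 + 3885/32)*859 = (4254525/35104)*859 = 3654636975/35104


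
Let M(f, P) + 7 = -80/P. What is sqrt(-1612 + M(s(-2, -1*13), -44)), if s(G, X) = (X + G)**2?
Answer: I*sqrt(195679)/11 ≈ 40.214*I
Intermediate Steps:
s(G, X) = (G + X)**2
M(f, P) = -7 - 80/P
sqrt(-1612 + M(s(-2, -1*13), -44)) = sqrt(-1612 + (-7 - 80/(-44))) = sqrt(-1612 + (-7 - 80*(-1/44))) = sqrt(-1612 + (-7 + 20/11)) = sqrt(-1612 - 57/11) = sqrt(-17789/11) = I*sqrt(195679)/11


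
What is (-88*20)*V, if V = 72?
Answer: -126720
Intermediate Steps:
(-88*20)*V = -88*20*72 = -1760*72 = -126720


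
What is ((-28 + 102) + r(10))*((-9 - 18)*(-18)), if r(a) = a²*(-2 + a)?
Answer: 424764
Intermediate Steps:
((-28 + 102) + r(10))*((-9 - 18)*(-18)) = ((-28 + 102) + 10²*(-2 + 10))*((-9 - 18)*(-18)) = (74 + 100*8)*(-27*(-18)) = (74 + 800)*486 = 874*486 = 424764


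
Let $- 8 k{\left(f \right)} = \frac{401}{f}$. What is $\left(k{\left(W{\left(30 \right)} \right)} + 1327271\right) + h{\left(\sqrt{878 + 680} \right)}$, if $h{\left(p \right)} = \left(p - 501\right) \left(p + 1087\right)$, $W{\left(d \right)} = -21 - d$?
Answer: $\frac{319971137}{408} + 586 \sqrt{1558} \approx 8.0737 \cdot 10^{5}$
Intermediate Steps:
$k{\left(f \right)} = - \frac{401}{8 f}$ ($k{\left(f \right)} = - \frac{401 \frac{1}{f}}{8} = - \frac{401}{8 f}$)
$h{\left(p \right)} = \left(-501 + p\right) \left(1087 + p\right)$
$\left(k{\left(W{\left(30 \right)} \right)} + 1327271\right) + h{\left(\sqrt{878 + 680} \right)} = \left(- \frac{401}{8 \left(-21 - 30\right)} + 1327271\right) + \left(-544587 + \left(\sqrt{878 + 680}\right)^{2} + 586 \sqrt{878 + 680}\right) = \left(- \frac{401}{8 \left(-21 - 30\right)} + 1327271\right) + \left(-544587 + \left(\sqrt{1558}\right)^{2} + 586 \sqrt{1558}\right) = \left(- \frac{401}{8 \left(-51\right)} + 1327271\right) + \left(-544587 + 1558 + 586 \sqrt{1558}\right) = \left(\left(- \frac{401}{8}\right) \left(- \frac{1}{51}\right) + 1327271\right) - \left(543029 - 586 \sqrt{1558}\right) = \left(\frac{401}{408} + 1327271\right) - \left(543029 - 586 \sqrt{1558}\right) = \frac{541526969}{408} - \left(543029 - 586 \sqrt{1558}\right) = \frac{319971137}{408} + 586 \sqrt{1558}$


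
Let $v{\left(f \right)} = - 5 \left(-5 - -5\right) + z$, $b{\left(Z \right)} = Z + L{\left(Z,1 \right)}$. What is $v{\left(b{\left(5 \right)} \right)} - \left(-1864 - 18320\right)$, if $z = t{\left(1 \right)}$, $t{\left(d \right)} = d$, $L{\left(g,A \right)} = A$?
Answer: $20185$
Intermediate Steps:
$z = 1$
$b{\left(Z \right)} = 1 + Z$ ($b{\left(Z \right)} = Z + 1 = 1 + Z$)
$v{\left(f \right)} = 1$ ($v{\left(f \right)} = - 5 \left(-5 - -5\right) + 1 = - 5 \left(-5 + 5\right) + 1 = \left(-5\right) 0 + 1 = 0 + 1 = 1$)
$v{\left(b{\left(5 \right)} \right)} - \left(-1864 - 18320\right) = 1 - \left(-1864 - 18320\right) = 1 - -20184 = 1 + 20184 = 20185$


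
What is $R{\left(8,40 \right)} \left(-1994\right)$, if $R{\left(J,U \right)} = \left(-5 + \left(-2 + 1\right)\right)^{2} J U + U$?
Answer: $-23050640$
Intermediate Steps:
$R{\left(J,U \right)} = U + 36 J U$ ($R{\left(J,U \right)} = \left(-5 - 1\right)^{2} J U + U = \left(-6\right)^{2} J U + U = 36 J U + U = U + 36 J U$)
$R{\left(8,40 \right)} \left(-1994\right) = 40 \left(1 + 36 \cdot 8\right) \left(-1994\right) = 40 \left(1 + 288\right) \left(-1994\right) = 40 \cdot 289 \left(-1994\right) = 11560 \left(-1994\right) = -23050640$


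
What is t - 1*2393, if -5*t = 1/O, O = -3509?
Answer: -41985184/17545 ≈ -2393.0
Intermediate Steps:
t = 1/17545 (t = -⅕/(-3509) = -⅕*(-1/3509) = 1/17545 ≈ 5.6996e-5)
t - 1*2393 = 1/17545 - 1*2393 = 1/17545 - 2393 = -41985184/17545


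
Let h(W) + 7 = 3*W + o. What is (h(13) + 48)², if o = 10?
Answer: 8100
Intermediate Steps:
h(W) = 3 + 3*W (h(W) = -7 + (3*W + 10) = -7 + (10 + 3*W) = 3 + 3*W)
(h(13) + 48)² = ((3 + 3*13) + 48)² = ((3 + 39) + 48)² = (42 + 48)² = 90² = 8100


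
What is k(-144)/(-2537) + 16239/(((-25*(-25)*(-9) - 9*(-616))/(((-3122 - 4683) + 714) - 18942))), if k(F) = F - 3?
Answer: 357505491742/68499 ≈ 5.2191e+6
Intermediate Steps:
k(F) = -3 + F
k(-144)/(-2537) + 16239/(((-25*(-25)*(-9) - 9*(-616))/(((-3122 - 4683) + 714) - 18942))) = (-3 - 144)/(-2537) + 16239/(((-25*(-25)*(-9) - 9*(-616))/(((-3122 - 4683) + 714) - 18942))) = -147*(-1/2537) + 16239/(((625*(-9) + 5544)/((-7805 + 714) - 18942))) = 147/2537 + 16239/(((-5625 + 5544)/(-7091 - 18942))) = 147/2537 + 16239/((-81/(-26033))) = 147/2537 + 16239/((-81*(-1/26033))) = 147/2537 + 16239/(81/26033) = 147/2537 + 16239*(26033/81) = 147/2537 + 140916629/27 = 357505491742/68499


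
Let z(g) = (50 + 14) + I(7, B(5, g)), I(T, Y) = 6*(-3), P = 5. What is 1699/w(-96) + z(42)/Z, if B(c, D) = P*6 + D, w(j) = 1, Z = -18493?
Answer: 31419561/18493 ≈ 1699.0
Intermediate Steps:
B(c, D) = 30 + D (B(c, D) = 5*6 + D = 30 + D)
I(T, Y) = -18
z(g) = 46 (z(g) = (50 + 14) - 18 = 64 - 18 = 46)
1699/w(-96) + z(42)/Z = 1699/1 + 46/(-18493) = 1699*1 + 46*(-1/18493) = 1699 - 46/18493 = 31419561/18493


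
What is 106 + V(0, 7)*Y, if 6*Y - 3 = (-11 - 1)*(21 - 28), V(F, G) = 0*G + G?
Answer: 415/2 ≈ 207.50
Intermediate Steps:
V(F, G) = G (V(F, G) = 0 + G = G)
Y = 29/2 (Y = ½ + ((-11 - 1)*(21 - 28))/6 = ½ + (-12*(-7))/6 = ½ + (⅙)*84 = ½ + 14 = 29/2 ≈ 14.500)
106 + V(0, 7)*Y = 106 + 7*(29/2) = 106 + 203/2 = 415/2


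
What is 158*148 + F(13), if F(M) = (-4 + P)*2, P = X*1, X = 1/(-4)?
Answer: 46751/2 ≈ 23376.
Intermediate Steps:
X = -¼ ≈ -0.25000
P = -¼ (P = -¼*1 = -¼ ≈ -0.25000)
F(M) = -17/2 (F(M) = (-4 - ¼)*2 = -17/4*2 = -17/2)
158*148 + F(13) = 158*148 - 17/2 = 23384 - 17/2 = 46751/2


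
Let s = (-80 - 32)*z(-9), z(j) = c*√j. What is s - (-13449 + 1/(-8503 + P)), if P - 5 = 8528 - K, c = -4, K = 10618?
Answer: 142398013/10588 + 1344*I ≈ 13449.0 + 1344.0*I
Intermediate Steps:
z(j) = -4*√j
P = -2085 (P = 5 + (8528 - 1*10618) = 5 + (8528 - 10618) = 5 - 2090 = -2085)
s = 1344*I (s = (-80 - 32)*(-12*I) = -(-448)*3*I = -(-1344)*I = 1344*I ≈ 1344.0*I)
s - (-13449 + 1/(-8503 + P)) = 1344*I - (-13449 + 1/(-8503 - 2085)) = 1344*I - (-13449 + 1/(-10588)) = 1344*I - (-13449 - 1/10588) = 1344*I - 1*(-142398013/10588) = 1344*I + 142398013/10588 = 142398013/10588 + 1344*I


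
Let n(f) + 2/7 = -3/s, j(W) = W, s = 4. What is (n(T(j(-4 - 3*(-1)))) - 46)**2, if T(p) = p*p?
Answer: 1734489/784 ≈ 2212.4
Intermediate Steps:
T(p) = p**2
n(f) = -29/28 (n(f) = -2/7 - 3/4 = -29/28)
(n(T(j(-4 - 3*(-1)))) - 46)**2 = (-29/28 - 46)**2 = (-1317/28)**2 = 1734489/784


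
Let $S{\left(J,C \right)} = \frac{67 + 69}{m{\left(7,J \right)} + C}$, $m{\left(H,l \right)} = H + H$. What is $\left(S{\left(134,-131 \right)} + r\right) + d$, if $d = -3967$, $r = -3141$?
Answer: $- \frac{831772}{117} \approx -7109.2$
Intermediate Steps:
$m{\left(H,l \right)} = 2 H$
$S{\left(J,C \right)} = \frac{136}{14 + C}$ ($S{\left(J,C \right)} = \frac{67 + 69}{2 \cdot 7 + C} = \frac{136}{14 + C}$)
$\left(S{\left(134,-131 \right)} + r\right) + d = \left(\frac{136}{14 - 131} - 3141\right) - 3967 = \left(\frac{136}{-117} - 3141\right) - 3967 = \left(136 \left(- \frac{1}{117}\right) - 3141\right) - 3967 = \left(- \frac{136}{117} - 3141\right) - 3967 = - \frac{367633}{117} - 3967 = - \frac{831772}{117}$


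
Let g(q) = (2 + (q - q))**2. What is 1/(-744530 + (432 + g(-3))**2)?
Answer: -1/554434 ≈ -1.8036e-6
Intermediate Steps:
g(q) = 4 (g(q) = (2 + 0)**2 = 2**2 = 4)
1/(-744530 + (432 + g(-3))**2) = 1/(-744530 + (432 + 4)**2) = 1/(-744530 + 436**2) = 1/(-744530 + 190096) = 1/(-554434) = -1/554434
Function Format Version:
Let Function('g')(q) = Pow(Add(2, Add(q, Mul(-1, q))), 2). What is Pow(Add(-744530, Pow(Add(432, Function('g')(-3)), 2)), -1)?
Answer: Rational(-1, 554434) ≈ -1.8036e-6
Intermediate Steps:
Function('g')(q) = 4 (Function('g')(q) = Pow(Add(2, 0), 2) = Pow(2, 2) = 4)
Pow(Add(-744530, Pow(Add(432, Function('g')(-3)), 2)), -1) = Pow(Add(-744530, Pow(Add(432, 4), 2)), -1) = Pow(Add(-744530, Pow(436, 2)), -1) = Pow(Add(-744530, 190096), -1) = Pow(-554434, -1) = Rational(-1, 554434)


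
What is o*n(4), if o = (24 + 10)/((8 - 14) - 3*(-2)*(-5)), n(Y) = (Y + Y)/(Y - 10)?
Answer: 34/27 ≈ 1.2593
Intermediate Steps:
n(Y) = 2*Y/(-10 + Y) (n(Y) = (2*Y)/(-10 + Y) = 2*Y/(-10 + Y))
o = -17/18 (o = 34/(-6 + 6*(-5)) = 34/(-6 - 30) = 34/(-36) = 34*(-1/36) = -17/18 ≈ -0.94444)
o*n(4) = -17*4/(9*(-10 + 4)) = -17*4/(9*(-6)) = -17*4*(-1)/(9*6) = -17/18*(-4/3) = 34/27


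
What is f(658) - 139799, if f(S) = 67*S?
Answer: -95713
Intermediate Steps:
f(658) - 139799 = 67*658 - 139799 = 44086 - 139799 = -95713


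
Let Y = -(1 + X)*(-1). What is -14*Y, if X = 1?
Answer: -28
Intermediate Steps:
Y = 2 (Y = -(1 + 1)*(-1) = -2*(-1) = -1*(-2) = 2)
-14*Y = -14*2 = -28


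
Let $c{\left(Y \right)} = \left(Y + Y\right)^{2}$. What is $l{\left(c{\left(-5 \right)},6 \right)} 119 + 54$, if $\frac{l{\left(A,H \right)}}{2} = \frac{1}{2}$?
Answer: $173$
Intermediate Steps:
$c{\left(Y \right)} = 4 Y^{2}$ ($c{\left(Y \right)} = \left(2 Y\right)^{2} = 4 Y^{2}$)
$l{\left(A,H \right)} = 1$ ($l{\left(A,H \right)} = \frac{2}{2} = 2 \cdot \frac{1}{2} = 1$)
$l{\left(c{\left(-5 \right)},6 \right)} 119 + 54 = 1 \cdot 119 + 54 = 119 + 54 = 173$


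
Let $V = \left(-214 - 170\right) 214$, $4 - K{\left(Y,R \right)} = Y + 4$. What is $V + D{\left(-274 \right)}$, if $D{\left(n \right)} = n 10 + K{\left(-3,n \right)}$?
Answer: $-84913$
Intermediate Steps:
$K{\left(Y,R \right)} = - Y$ ($K{\left(Y,R \right)} = 4 - \left(Y + 4\right) = 4 - \left(4 + Y\right) = - Y$)
$D{\left(n \right)} = 3 + 10 n$ ($D{\left(n \right)} = n 10 - -3 = 10 n + 3 = 3 + 10 n$)
$V = -82176$ ($V = \left(-384\right) 214 = -82176$)
$V + D{\left(-274 \right)} = -82176 + \left(3 + 10 \left(-274\right)\right) = -82176 + \left(3 - 2740\right) = -82176 - 2737 = -84913$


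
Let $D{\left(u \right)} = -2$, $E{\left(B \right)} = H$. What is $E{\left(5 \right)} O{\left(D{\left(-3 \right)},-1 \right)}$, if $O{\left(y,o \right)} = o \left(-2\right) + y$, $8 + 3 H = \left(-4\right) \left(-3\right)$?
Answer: $0$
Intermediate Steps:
$H = \frac{4}{3}$ ($H = - \frac{8}{3} + \frac{\left(-4\right) \left(-3\right)}{3} = - \frac{8}{3} + \frac{1}{3} \cdot 12 = - \frac{8}{3} + 4 = \frac{4}{3} \approx 1.3333$)
$E{\left(B \right)} = \frac{4}{3}$
$O{\left(y,o \right)} = y - 2 o$ ($O{\left(y,o \right)} = - 2 o + y = y - 2 o$)
$E{\left(5 \right)} O{\left(D{\left(-3 \right)},-1 \right)} = \frac{4 \left(-2 - -2\right)}{3} = \frac{4 \left(-2 + 2\right)}{3} = \frac{4}{3} \cdot 0 = 0$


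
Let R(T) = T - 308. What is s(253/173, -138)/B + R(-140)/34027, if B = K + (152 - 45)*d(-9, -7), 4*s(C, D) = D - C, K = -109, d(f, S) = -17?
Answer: 31894083/6485429536 ≈ 0.0049178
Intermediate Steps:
s(C, D) = -C/4 + D/4 (s(C, D) = (D - C)/4 = -C/4 + D/4)
R(T) = -308 + T
B = -1928 (B = -109 + (152 - 45)*(-17) = -109 + 107*(-17) = -109 - 1819 = -1928)
s(253/173, -138)/B + R(-140)/34027 = (-253/(4*173) + (¼)*(-138))/(-1928) + (-308 - 140)/34027 = (-253/(4*173) - 69/2)*(-1/1928) - 448*1/34027 = (-¼*253/173 - 69/2)*(-1/1928) - 64/4861 = (-253/692 - 69/2)*(-1/1928) - 64/4861 = -24127/692*(-1/1928) - 64/4861 = 24127/1334176 - 64/4861 = 31894083/6485429536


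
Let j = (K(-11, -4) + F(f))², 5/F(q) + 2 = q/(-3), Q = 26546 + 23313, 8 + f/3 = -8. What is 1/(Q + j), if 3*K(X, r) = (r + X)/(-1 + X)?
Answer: 7056/351809329 ≈ 2.0056e-5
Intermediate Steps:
f = -48 (f = -24 + 3*(-8) = -24 - 24 = -48)
K(X, r) = (X + r)/(3*(-1 + X)) (K(X, r) = ((r + X)/(-1 + X))/3 = ((X + r)/(-1 + X))/3 = (X + r)/(3*(-1 + X)))
Q = 49859
F(q) = 5/(-2 - q/3) (F(q) = 5/(-2 + q/(-3)) = 5/(-2 + q*(-⅓)) = 5/(-2 - q/3))
j = 4225/7056 (j = ((-11 - 4)/(3*(-1 - 11)) - 15/(6 - 48))² = ((⅓)*(-15)/(-12) - 15/(-42))² = ((⅓)*(-1/12)*(-15) - 15*(-1/42))² = (5/12 + 5/14)² = (65/84)² = 4225/7056 ≈ 0.59878)
1/(Q + j) = 1/(49859 + 4225/7056) = 1/(351809329/7056) = 7056/351809329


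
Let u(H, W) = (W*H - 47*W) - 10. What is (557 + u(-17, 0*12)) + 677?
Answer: 1224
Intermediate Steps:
u(H, W) = -10 - 47*W + H*W (u(H, W) = (H*W - 47*W) - 10 = (-47*W + H*W) - 10 = -10 - 47*W + H*W)
(557 + u(-17, 0*12)) + 677 = (557 + (-10 - 0*12 - 0*12)) + 677 = (557 + (-10 - 47*0 - 17*0)) + 677 = (557 + (-10 + 0 + 0)) + 677 = (557 - 10) + 677 = 547 + 677 = 1224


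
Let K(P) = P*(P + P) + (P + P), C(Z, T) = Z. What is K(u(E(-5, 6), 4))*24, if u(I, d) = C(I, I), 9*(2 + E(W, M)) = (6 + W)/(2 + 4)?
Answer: 22684/243 ≈ 93.350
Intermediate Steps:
E(W, M) = -17/9 + W/54 (E(W, M) = -2 + ((6 + W)/(2 + 4))/9 = -2 + ((6 + W)/6)/9 = -2 + ((6 + W)*(1/6))/9 = -2 + (1 + W/6)/9 = -2 + (1/9 + W/54) = -17/9 + W/54)
u(I, d) = I
K(P) = 2*P + 2*P**2 (K(P) = P*(2*P) + 2*P = 2*P**2 + 2*P = 2*P + 2*P**2)
K(u(E(-5, 6), 4))*24 = (2*(-17/9 + (1/54)*(-5))*(1 + (-17/9 + (1/54)*(-5))))*24 = (2*(-17/9 - 5/54)*(1 + (-17/9 - 5/54)))*24 = (2*(-107/54)*(1 - 107/54))*24 = (2*(-107/54)*(-53/54))*24 = (5671/1458)*24 = 22684/243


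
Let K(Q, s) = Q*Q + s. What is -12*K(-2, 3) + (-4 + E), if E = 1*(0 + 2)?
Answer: -86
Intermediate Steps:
E = 2 (E = 1*2 = 2)
K(Q, s) = s + Q² (K(Q, s) = Q² + s = s + Q²)
-12*K(-2, 3) + (-4 + E) = -12*(3 + (-2)²) + (-4 + 2) = -12*(3 + 4) - 2 = -12*7 - 2 = -84 - 2 = -86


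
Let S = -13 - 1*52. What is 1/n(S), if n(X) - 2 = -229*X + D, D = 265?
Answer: 1/15152 ≈ 6.5998e-5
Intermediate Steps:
S = -65 (S = -13 - 52 = -65)
n(X) = 267 - 229*X (n(X) = 2 + (-229*X + 265) = 2 + (265 - 229*X) = 267 - 229*X)
1/n(S) = 1/(267 - 229*(-65)) = 1/(267 + 14885) = 1/15152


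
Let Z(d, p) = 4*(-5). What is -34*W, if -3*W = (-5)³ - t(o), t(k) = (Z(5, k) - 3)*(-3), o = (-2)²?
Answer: -6596/3 ≈ -2198.7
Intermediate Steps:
Z(d, p) = -20
o = 4
t(k) = 69 (t(k) = (-20 - 3)*(-3) = -23*(-3) = 69)
W = 194/3 (W = -((-5)³ - 1*69)/3 = -(-125 - 69)/3 = -⅓*(-194) = 194/3 ≈ 64.667)
-34*W = -34*194/3 = -6596/3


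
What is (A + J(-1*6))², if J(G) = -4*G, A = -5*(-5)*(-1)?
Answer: 1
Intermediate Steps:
A = -25 (A = 25*(-1) = -25)
(A + J(-1*6))² = (-25 - (-4)*6)² = (-25 - 4*(-6))² = (-25 + 24)² = (-1)² = 1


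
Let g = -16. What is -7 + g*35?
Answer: -567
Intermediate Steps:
-7 + g*35 = -7 - 16*35 = -7 - 560 = -567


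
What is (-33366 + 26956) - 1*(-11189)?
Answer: 4779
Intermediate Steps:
(-33366 + 26956) - 1*(-11189) = -6410 + 11189 = 4779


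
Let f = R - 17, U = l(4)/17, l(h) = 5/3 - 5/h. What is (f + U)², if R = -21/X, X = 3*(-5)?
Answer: 252396769/1040400 ≈ 242.60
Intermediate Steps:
X = -15
l(h) = 5/3 - 5/h (l(h) = 5*(⅓) - 5/h = 5/3 - 5/h)
U = 5/204 (U = (5/3 - 5/4)/17 = (5/3 - 5*¼)*(1/17) = (5/3 - 5/4)*(1/17) = (5/12)*(1/17) = 5/204 ≈ 0.024510)
R = 7/5 (R = -21/(-15) = -21*(-1/15) = 7/5 ≈ 1.4000)
f = -78/5 (f = 7/5 - 17 = -78/5 ≈ -15.600)
(f + U)² = (-78/5 + 5/204)² = (-15887/1020)² = 252396769/1040400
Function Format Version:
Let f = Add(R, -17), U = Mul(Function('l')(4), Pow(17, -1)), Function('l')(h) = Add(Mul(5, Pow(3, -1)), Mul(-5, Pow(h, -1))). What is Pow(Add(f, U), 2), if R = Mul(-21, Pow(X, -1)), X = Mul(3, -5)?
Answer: Rational(252396769, 1040400) ≈ 242.60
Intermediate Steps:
X = -15
Function('l')(h) = Add(Rational(5, 3), Mul(-5, Pow(h, -1))) (Function('l')(h) = Add(Mul(5, Rational(1, 3)), Mul(-5, Pow(h, -1))) = Add(Rational(5, 3), Mul(-5, Pow(h, -1))))
U = Rational(5, 204) (U = Mul(Add(Rational(5, 3), Mul(-5, Pow(4, -1))), Pow(17, -1)) = Mul(Add(Rational(5, 3), Mul(-5, Rational(1, 4))), Rational(1, 17)) = Mul(Add(Rational(5, 3), Rational(-5, 4)), Rational(1, 17)) = Mul(Rational(5, 12), Rational(1, 17)) = Rational(5, 204) ≈ 0.024510)
R = Rational(7, 5) (R = Mul(-21, Pow(-15, -1)) = Mul(-21, Rational(-1, 15)) = Rational(7, 5) ≈ 1.4000)
f = Rational(-78, 5) (f = Add(Rational(7, 5), -17) = Rational(-78, 5) ≈ -15.600)
Pow(Add(f, U), 2) = Pow(Add(Rational(-78, 5), Rational(5, 204)), 2) = Pow(Rational(-15887, 1020), 2) = Rational(252396769, 1040400)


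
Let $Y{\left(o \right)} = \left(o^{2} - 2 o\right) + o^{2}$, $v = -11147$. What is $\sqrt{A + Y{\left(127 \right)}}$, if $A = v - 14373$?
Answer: $2 \sqrt{1621} \approx 80.523$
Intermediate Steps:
$A = -25520$ ($A = -11147 - 14373 = -25520$)
$Y{\left(o \right)} = - 2 o + 2 o^{2}$
$\sqrt{A + Y{\left(127 \right)}} = \sqrt{-25520 + 2 \cdot 127 \left(-1 + 127\right)} = \sqrt{-25520 + 2 \cdot 127 \cdot 126} = \sqrt{-25520 + 32004} = \sqrt{6484} = 2 \sqrt{1621}$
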